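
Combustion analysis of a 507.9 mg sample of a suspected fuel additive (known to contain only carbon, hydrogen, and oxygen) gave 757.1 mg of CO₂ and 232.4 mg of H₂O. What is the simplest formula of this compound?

mol C = 0.7571 g CO₂ ÷ 44.009 g/mol = 0.017203 mol
mol H = 2 × 0.2324 g H₂O ÷ 18.015 g/mol = 0.025801 mol
mass O = 0.5079 − (0.20663 + 0.026007) = 0.27526 g → mol O = 0.27526 ÷ 15.999 = 0.017205 mol
Divide by the smallest (0.017203 mol): C 1.000, H 1.500, O 1.000
Multiplying each by 2 gives whole numbers: C 2.00, H 3.00, O 2.00

C2H3O2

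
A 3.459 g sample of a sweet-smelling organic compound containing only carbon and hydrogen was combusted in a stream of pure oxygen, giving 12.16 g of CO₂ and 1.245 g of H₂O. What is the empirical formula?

mol C = 12.16 g CO₂ ÷ 44.009 g/mol = 0.27631 mol
mol H = 2 × 1.245 g H₂O ÷ 18.015 g/mol = 0.13822 mol
Divide by the smallest (0.13822 mol): C 1.999, H 1.000

C2H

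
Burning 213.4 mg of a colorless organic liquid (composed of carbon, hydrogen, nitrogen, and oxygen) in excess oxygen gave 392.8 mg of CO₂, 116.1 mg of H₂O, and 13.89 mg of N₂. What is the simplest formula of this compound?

mol C = 0.3928 g CO₂ ÷ 44.009 g/mol = 0.0089254 mol
mol H = 2 × 0.1161 g H₂O ÷ 18.015 g/mol = 0.012889 mol
mol N = 2 × 0.01389 g N₂ ÷ 28.014 g/mol = 0.00099165 mol
mass O = 0.2134 − (0.10720 + 0.012992 + 0.013890) = 0.079314 g → mol O = 0.079314 ÷ 15.999 = 0.0049574 mol
Divide by the smallest (0.00099165 mol): C 9.001, H 12.998, N 1.000, O 4.999

C9H13NO5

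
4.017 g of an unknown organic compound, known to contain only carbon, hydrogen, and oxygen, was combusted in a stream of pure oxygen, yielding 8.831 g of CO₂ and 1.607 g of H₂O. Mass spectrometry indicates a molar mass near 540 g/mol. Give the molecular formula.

C27H24O12

mol C = 8.831 g CO₂ ÷ 44.009 g/mol = 0.20066 mol
mol H = 2 × 1.607 g H₂O ÷ 18.015 g/mol = 0.17841 mol
mass O = 4.017 − (2.4102 + 0.17983) = 1.4270 g → mol O = 1.4270 ÷ 15.999 = 0.089193 mol
Divide by the smallest (0.089193 mol): C 2.250, H 2.000, O 1.000
Multiplying each by 4 gives whole numbers: C 9.00, H 8.00, O 4.00
Empirical formula: C9H8O4
Empirical-formula mass = 180.16 g/mol; 540 ÷ 180.16 ≈ 3, so the molecular formula is C27H24O12.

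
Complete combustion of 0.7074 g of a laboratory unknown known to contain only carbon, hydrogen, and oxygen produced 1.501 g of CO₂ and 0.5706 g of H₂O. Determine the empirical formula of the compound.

mol C = 1.501 g CO₂ ÷ 44.009 g/mol = 0.034107 mol
mol H = 2 × 0.5706 g H₂O ÷ 18.015 g/mol = 0.063347 mol
mass O = 0.7074 − (0.40966 + 0.063854) = 0.23389 g → mol O = 0.23389 ÷ 15.999 = 0.014619 mol
Divide by the smallest (0.014619 mol): C 2.333, H 4.333, O 1.000
Multiplying each by 3 gives whole numbers: C 7.00, H 13.00, O 3.00

C7H13O3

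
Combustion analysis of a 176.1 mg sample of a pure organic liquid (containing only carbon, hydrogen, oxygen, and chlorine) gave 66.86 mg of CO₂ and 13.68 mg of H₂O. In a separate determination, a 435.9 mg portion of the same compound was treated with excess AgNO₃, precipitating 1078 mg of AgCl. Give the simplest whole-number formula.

mol C = 0.06686 g CO₂ ÷ 44.009 g/mol = 0.0015192 mol
mol H = 2 × 0.01368 g H₂O ÷ 18.015 g/mol = 0.0015187 mol
From the AgCl data: mol Cl per gram of compound = (1.078 ÷ 143.318) ÷ 0.4359 = 0.017256 mol/g, so in the 0.1761 g combustion sample mol Cl = 0.0030387 mol
mass O = 0.1761 − (0.018248 + 0.0015309 + 0.10772) = 0.048599 g → mol O = 0.048599 ÷ 15.999 = 0.0030376 mol
Divide by the smallest (0.0015187 mol): C 1.000, H 1.000, Cl 2.001, O 2.000

CHCl2O2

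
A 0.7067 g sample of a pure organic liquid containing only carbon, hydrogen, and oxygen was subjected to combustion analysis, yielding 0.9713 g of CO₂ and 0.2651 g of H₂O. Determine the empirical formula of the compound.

C6H8O7

mol C = 0.9713 g CO₂ ÷ 44.009 g/mol = 0.022070 mol
mol H = 2 × 0.2651 g H₂O ÷ 18.015 g/mol = 0.029431 mol
mass O = 0.7067 − (0.26509 + 0.029666) = 0.41194 g → mol O = 0.41194 ÷ 15.999 = 0.025748 mol
Divide by the smallest (0.022070 mol): C 1.000, H 1.334, O 1.167
Multiplying each by 6 gives whole numbers: C 6.00, H 8.00, O 7.00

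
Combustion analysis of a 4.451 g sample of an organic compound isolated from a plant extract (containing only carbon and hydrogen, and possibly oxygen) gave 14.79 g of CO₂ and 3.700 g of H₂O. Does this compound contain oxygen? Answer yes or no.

no

mol C = 14.79 g CO₂ ÷ 44.009 g/mol = 0.33607 mol
mol H = 2 × 3.700 g H₂O ÷ 18.015 g/mol = 0.41077 mol
C and H together account for 4.4506 g — essentially the entire 4.451 g sample — so the compound contains no oxygen.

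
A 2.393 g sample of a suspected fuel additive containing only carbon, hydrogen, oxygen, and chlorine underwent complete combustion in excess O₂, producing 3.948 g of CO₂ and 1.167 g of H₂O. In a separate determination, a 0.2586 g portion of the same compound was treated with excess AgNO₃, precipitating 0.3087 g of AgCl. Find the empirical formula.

C9H13Cl2O3

mol C = 3.948 g CO₂ ÷ 44.009 g/mol = 0.089709 mol
mol H = 2 × 1.167 g H₂O ÷ 18.015 g/mol = 0.12956 mol
From the AgCl data: mol Cl per gram of compound = (0.3087 ÷ 143.318) ÷ 0.2586 = 0.0083293 mol/g, so in the 2.393 g combustion sample mol Cl = 0.019932 mol
mass O = 2.393 − (1.0775 + 0.13060 + 0.70659) = 0.47832 g → mol O = 0.47832 ÷ 15.999 = 0.029897 mol
Divide by the smallest (0.019932 mol): C 4.501, H 6.500, Cl 1.000, O 1.500
Multiplying each by 2 gives whole numbers: C 9.00, H 13.00, Cl 2.00, O 3.00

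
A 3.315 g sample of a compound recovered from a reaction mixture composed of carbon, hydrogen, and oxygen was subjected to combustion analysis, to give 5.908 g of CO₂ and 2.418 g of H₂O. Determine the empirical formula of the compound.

C3H6O2

mol C = 5.908 g CO₂ ÷ 44.009 g/mol = 0.13425 mol
mol H = 2 × 2.418 g H₂O ÷ 18.015 g/mol = 0.26844 mol
mass O = 3.315 − (1.6124 + 0.27059) = 1.4320 g → mol O = 1.4320 ÷ 15.999 = 0.089505 mol
Divide by the smallest (0.089505 mol): C 1.500, H 2.999, O 1.000
Multiplying each by 2 gives whole numbers: C 3.00, H 6.00, O 2.00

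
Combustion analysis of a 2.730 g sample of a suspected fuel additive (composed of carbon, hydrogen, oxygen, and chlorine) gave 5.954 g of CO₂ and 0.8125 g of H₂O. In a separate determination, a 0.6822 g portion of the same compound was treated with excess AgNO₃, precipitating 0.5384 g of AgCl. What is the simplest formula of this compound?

mol C = 5.954 g CO₂ ÷ 44.009 g/mol = 0.13529 mol
mol H = 2 × 0.8125 g H₂O ÷ 18.015 g/mol = 0.090203 mol
From the AgCl data: mol Cl per gram of compound = (0.5384 ÷ 143.318) ÷ 0.6822 = 0.0055067 mol/g, so in the 2.730 g combustion sample mol Cl = 0.015033 mol
mass O = 2.730 − (1.6250 + 0.090924 + 0.53293) = 0.48117 g → mol O = 0.48117 ÷ 15.999 = 0.030075 mol
Divide by the smallest (0.015033 mol): C 8.999, H 6.000, Cl 1.000, O 2.001

C9H6ClO2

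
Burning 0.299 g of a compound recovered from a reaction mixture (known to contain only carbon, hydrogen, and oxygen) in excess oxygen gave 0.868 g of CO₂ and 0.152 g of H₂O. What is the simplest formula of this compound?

mol C = 0.868 g CO₂ ÷ 44.009 g/mol = 0.01972 mol
mol H = 2 × 0.152 g H₂O ÷ 18.015 g/mol = 0.01687 mol
mass O = 0.299 − (0.2369 + 0.01701) = 0.04509 g → mol O = 0.04509 ÷ 15.999 = 0.002819 mol
Divide by the smallest (0.002819 mol): C 6.998, H 5.987, O 1.000

C7H6O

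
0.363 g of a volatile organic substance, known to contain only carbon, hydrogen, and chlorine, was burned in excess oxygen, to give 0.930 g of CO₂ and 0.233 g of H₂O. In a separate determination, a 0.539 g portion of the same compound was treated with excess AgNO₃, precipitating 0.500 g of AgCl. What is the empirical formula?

C9H11Cl

mol C = 0.930 g CO₂ ÷ 44.009 g/mol = 0.02113 mol
mol H = 2 × 0.233 g H₂O ÷ 18.015 g/mol = 0.02587 mol
From the AgCl data: mol Cl per gram of compound = (0.500 ÷ 143.318) ÷ 0.539 = 0.006473 mol/g, so in the 0.363 g combustion sample mol Cl = 0.002350 mol
Divide by the smallest (0.002350 mol): C 8.994, H 11.009, Cl 1.000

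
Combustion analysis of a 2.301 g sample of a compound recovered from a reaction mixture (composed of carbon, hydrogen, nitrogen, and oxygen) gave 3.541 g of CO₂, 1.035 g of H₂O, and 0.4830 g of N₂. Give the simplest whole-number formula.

mol C = 3.541 g CO₂ ÷ 44.009 g/mol = 0.080461 mol
mol H = 2 × 1.035 g H₂O ÷ 18.015 g/mol = 0.11490 mol
mol N = 2 × 0.4830 g N₂ ÷ 28.014 g/mol = 0.034483 mol
mass O = 2.301 − (0.96641 + 0.11582 + 0.48300) = 0.73576 g → mol O = 0.73576 ÷ 15.999 = 0.045988 mol
Divide by the smallest (0.034483 mol): C 2.333, H 3.332, N 1.000, O 1.334
Multiplying each by 3 gives whole numbers: C 7.00, H 10.00, N 3.00, O 4.00

C7H10N3O4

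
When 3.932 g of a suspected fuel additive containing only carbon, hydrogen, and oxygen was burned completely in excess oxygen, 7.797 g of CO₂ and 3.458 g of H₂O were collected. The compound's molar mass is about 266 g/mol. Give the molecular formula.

C12H26O6

mol C = 7.797 g CO₂ ÷ 44.009 g/mol = 0.17717 mol
mol H = 2 × 3.458 g H₂O ÷ 18.015 g/mol = 0.38390 mol
mass O = 3.932 − (2.1280 + 0.38697) = 1.4171 g → mol O = 1.4171 ÷ 15.999 = 0.088572 mol
Divide by the smallest (0.088572 mol): C 2.000, H 4.334, O 1.000
Multiplying each by 3 gives whole numbers: C 6.00, H 13.00, O 3.00
Empirical formula: C6H13O3
Empirical-formula mass = 133.17 g/mol; 266 ÷ 133.17 ≈ 2, so the molecular formula is C12H26O6.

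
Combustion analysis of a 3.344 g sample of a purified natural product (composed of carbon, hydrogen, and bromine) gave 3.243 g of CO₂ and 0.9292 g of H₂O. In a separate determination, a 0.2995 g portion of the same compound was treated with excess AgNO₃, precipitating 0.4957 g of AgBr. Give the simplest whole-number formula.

C5H7Br2

mol C = 3.243 g CO₂ ÷ 44.009 g/mol = 0.073689 mol
mol H = 2 × 0.9292 g H₂O ÷ 18.015 g/mol = 0.10316 mol
From the AgBr data: mol Br per gram of compound = (0.4957 ÷ 187.772) ÷ 0.2995 = 0.0088144 mol/g, so in the 3.344 g combustion sample mol Br = 0.029475 mol
Divide by the smallest (0.029475 mol): C 2.500, H 3.500, Br 1.000
Multiplying each by 2 gives whole numbers: C 5.00, H 7.00, Br 2.00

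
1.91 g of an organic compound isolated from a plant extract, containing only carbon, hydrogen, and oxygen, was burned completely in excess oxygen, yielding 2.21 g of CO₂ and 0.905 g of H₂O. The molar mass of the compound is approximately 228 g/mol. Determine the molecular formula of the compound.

mol C = 2.21 g CO₂ ÷ 44.009 g/mol = 0.05022 mol
mol H = 2 × 0.905 g H₂O ÷ 18.015 g/mol = 0.1005 mol
mass O = 1.91 − (0.6032 + 0.1013) = 1.206 g → mol O = 1.206 ÷ 15.999 = 0.07535 mol
Divide by the smallest (0.05022 mol): C 1.000, H 2.001, O 1.501
Multiplying each by 2 gives whole numbers: C 2.00, H 4.00, O 3.00
Empirical formula: C2H4O3
Empirical-formula mass = 76.05 g/mol; 228 ÷ 76.05 ≈ 3, so the molecular formula is C6H12O9.

C6H12O9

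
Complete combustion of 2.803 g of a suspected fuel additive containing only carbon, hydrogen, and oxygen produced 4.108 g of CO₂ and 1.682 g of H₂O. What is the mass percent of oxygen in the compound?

mol C = 4.108 g CO₂ ÷ 44.009 g/mol = 0.093345 mol
mol H = 2 × 1.682 g H₂O ÷ 18.015 g/mol = 0.18673 mol
mass O = 2.803 − (1.1212 + 0.18823) = 1.4936 g → mol O = 1.4936 ÷ 15.999 = 0.093357 mol
mass % O = 1.4936 g ÷ 2.803 g × 100%

53.29%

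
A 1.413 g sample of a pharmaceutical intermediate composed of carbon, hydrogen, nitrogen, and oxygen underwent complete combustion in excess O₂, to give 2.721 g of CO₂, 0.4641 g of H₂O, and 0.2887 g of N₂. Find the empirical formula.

C6H5N2O2

mol C = 2.721 g CO₂ ÷ 44.009 g/mol = 0.061828 mol
mol H = 2 × 0.4641 g H₂O ÷ 18.015 g/mol = 0.051524 mol
mol N = 2 × 0.2887 g N₂ ÷ 28.014 g/mol = 0.020611 mol
mass O = 1.413 − (0.74262 + 0.051936 + 0.28870) = 0.32974 g → mol O = 0.32974 ÷ 15.999 = 0.020610 mol
Divide by the smallest (0.020610 mol): C 3.000, H 2.500, N 1.000, O 1.000
Multiplying each by 2 gives whole numbers: C 6.00, H 5.00, N 2.00, O 2.00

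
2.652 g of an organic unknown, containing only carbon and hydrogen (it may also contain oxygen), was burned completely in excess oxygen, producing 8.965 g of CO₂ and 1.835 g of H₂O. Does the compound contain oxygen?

no

mol C = 8.965 g CO₂ ÷ 44.009 g/mol = 0.20371 mol
mol H = 2 × 1.835 g H₂O ÷ 18.015 g/mol = 0.20372 mol
C and H together account for 2.6521 g — essentially the entire 2.652 g sample — so the compound contains no oxygen.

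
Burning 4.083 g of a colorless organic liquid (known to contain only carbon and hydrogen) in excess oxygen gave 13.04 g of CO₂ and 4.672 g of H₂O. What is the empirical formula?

mol C = 13.04 g CO₂ ÷ 44.009 g/mol = 0.29630 mol
mol H = 2 × 4.672 g H₂O ÷ 18.015 g/mol = 0.51868 mol
Divide by the smallest (0.29630 mol): C 1.000, H 1.751
Multiplying each by 4 gives whole numbers: C 4.00, H 7.00

C4H7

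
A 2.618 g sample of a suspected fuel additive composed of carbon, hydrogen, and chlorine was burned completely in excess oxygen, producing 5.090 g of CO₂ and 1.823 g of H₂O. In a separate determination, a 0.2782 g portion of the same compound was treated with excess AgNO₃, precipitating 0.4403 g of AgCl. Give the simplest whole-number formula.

C4H7Cl

mol C = 5.090 g CO₂ ÷ 44.009 g/mol = 0.11566 mol
mol H = 2 × 1.823 g H₂O ÷ 18.015 g/mol = 0.20239 mol
From the AgCl data: mol Cl per gram of compound = (0.4403 ÷ 143.318) ÷ 0.2782 = 0.011043 mol/g, so in the 2.618 g combustion sample mol Cl = 0.028911 mol
Divide by the smallest (0.028911 mol): C 4.001, H 7.000, Cl 1.000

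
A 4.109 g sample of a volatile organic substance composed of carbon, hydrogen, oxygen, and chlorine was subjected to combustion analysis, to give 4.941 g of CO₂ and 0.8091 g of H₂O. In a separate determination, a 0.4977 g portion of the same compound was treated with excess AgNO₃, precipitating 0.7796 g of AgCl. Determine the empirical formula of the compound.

C5H4Cl2O3

mol C = 4.941 g CO₂ ÷ 44.009 g/mol = 0.11227 mol
mol H = 2 × 0.8091 g H₂O ÷ 18.015 g/mol = 0.089825 mol
From the AgCl data: mol Cl per gram of compound = (0.7796 ÷ 143.318) ÷ 0.4977 = 0.010930 mol/g, so in the 4.109 g combustion sample mol Cl = 0.044910 mol
mass O = 4.109 − (1.3485 + 0.090544 + 1.5920) = 1.0779 g → mol O = 1.0779 ÷ 15.999 = 0.067373 mol
Divide by the smallest (0.044910 mol): C 2.500, H 2.000, Cl 1.000, O 1.500
Multiplying each by 2 gives whole numbers: C 5.00, H 4.00, Cl 2.00, O 3.00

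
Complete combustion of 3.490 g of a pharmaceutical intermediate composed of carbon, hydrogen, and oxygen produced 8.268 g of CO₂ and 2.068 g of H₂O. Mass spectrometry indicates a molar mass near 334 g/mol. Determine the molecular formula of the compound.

C18H22O6

mol C = 8.268 g CO₂ ÷ 44.009 g/mol = 0.18787 mol
mol H = 2 × 2.068 g H₂O ÷ 18.015 g/mol = 0.22959 mol
mass O = 3.490 − (2.2565 + 0.23142) = 1.0021 g → mol O = 1.0021 ÷ 15.999 = 0.062633 mol
Divide by the smallest (0.062633 mol): C 3.000, H 3.666, O 1.000
Multiplying each by 3 gives whole numbers: C 9.00, H 11.00, O 3.00
Empirical formula: C9H11O3
Empirical-formula mass = 167.18 g/mol; 334 ÷ 167.18 ≈ 2, so the molecular formula is C18H22O6.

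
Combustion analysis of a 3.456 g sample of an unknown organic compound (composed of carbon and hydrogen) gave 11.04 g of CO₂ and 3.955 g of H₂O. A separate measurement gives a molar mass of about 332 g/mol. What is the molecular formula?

mol C = 11.04 g CO₂ ÷ 44.009 g/mol = 0.25086 mol
mol H = 2 × 3.955 g H₂O ÷ 18.015 g/mol = 0.43908 mol
Divide by the smallest (0.25086 mol): C 1.000, H 1.750
Multiplying each by 4 gives whole numbers: C 4.00, H 7.00
Empirical formula: C4H7
Empirical-formula mass = 55.10 g/mol; 332 ÷ 55.10 ≈ 6, so the molecular formula is C24H42.

C24H42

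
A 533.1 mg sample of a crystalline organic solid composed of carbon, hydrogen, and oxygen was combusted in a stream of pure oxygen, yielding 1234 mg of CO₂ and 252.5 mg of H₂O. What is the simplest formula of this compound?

mol C = 1.234 g CO₂ ÷ 44.009 g/mol = 0.028040 mol
mol H = 2 × 0.2525 g H₂O ÷ 18.015 g/mol = 0.028032 mol
mass O = 0.5331 − (0.33679 + 0.028256) = 0.16806 g → mol O = 0.16806 ÷ 15.999 = 0.010504 mol
Divide by the smallest (0.010504 mol): C 2.669, H 2.669, O 1.000
Multiplying each by 3 gives whole numbers: C 8.01, H 8.01, O 3.00

C8H8O3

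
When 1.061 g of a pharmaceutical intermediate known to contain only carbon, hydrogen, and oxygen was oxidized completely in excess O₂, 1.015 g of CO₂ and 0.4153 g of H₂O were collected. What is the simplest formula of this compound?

CH2O2

mol C = 1.015 g CO₂ ÷ 44.009 g/mol = 0.023063 mol
mol H = 2 × 0.4153 g H₂O ÷ 18.015 g/mol = 0.046106 mol
mass O = 1.061 − (0.27702 + 0.046475) = 0.73751 g → mol O = 0.73751 ÷ 15.999 = 0.046097 mol
Divide by the smallest (0.023063 mol): C 1.000, H 1.999, O 1.999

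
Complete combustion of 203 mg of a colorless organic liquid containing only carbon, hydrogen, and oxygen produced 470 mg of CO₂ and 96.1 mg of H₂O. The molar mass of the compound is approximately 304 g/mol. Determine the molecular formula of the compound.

mol C = 0.470 g CO₂ ÷ 44.009 g/mol = 0.01068 mol
mol H = 2 × 0.0961 g H₂O ÷ 18.015 g/mol = 0.01067 mol
mass O = 0.203 − (0.1283 + 0.01075) = 0.06397 g → mol O = 0.06397 ÷ 15.999 = 0.003999 mol
Divide by the smallest (0.003999 mol): C 2.671, H 2.668, O 1.000
Multiplying each by 3 gives whole numbers: C 8.01, H 8.00, O 3.00
Empirical formula: C8H8O3
Empirical-formula mass = 152.15 g/mol; 304 ÷ 152.15 ≈ 2, so the molecular formula is C16H16O6.

C16H16O6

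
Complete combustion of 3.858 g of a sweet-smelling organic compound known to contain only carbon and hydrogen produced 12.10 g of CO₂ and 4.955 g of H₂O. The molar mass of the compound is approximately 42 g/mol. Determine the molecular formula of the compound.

C3H6

mol C = 12.10 g CO₂ ÷ 44.009 g/mol = 0.27494 mol
mol H = 2 × 4.955 g H₂O ÷ 18.015 g/mol = 0.55010 mol
Divide by the smallest (0.27494 mol): C 1.000, H 2.001
Empirical formula: CH2
Empirical-formula mass = 14.03 g/mol; 42 ÷ 14.03 ≈ 3, so the molecular formula is C3H6.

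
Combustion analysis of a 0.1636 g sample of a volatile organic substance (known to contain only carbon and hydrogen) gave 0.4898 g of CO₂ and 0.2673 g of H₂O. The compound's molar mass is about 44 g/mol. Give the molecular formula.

mol C = 0.4898 g CO₂ ÷ 44.009 g/mol = 0.011130 mol
mol H = 2 × 0.2673 g H₂O ÷ 18.015 g/mol = 0.029675 mol
Divide by the smallest (0.011130 mol): C 1.000, H 2.666
Multiplying each by 3 gives whole numbers: C 3.00, H 8.00
Empirical formula: C3H8
Empirical-formula mass = 44.10 g/mol; 44 ÷ 44.10 ≈ 1, so the molecular formula is C3H8.

C3H8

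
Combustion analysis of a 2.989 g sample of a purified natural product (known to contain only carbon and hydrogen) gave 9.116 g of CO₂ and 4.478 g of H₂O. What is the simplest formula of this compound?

mol C = 9.116 g CO₂ ÷ 44.009 g/mol = 0.20714 mol
mol H = 2 × 4.478 g H₂O ÷ 18.015 g/mol = 0.49714 mol
Divide by the smallest (0.20714 mol): C 1.000, H 2.400
Multiplying each by 5 gives whole numbers: C 5.00, H 12.00

C5H12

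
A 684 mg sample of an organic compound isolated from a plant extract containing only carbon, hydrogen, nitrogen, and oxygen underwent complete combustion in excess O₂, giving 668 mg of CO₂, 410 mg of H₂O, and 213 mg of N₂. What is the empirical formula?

mol C = 0.668 g CO₂ ÷ 44.009 g/mol = 0.01518 mol
mol H = 2 × 0.410 g H₂O ÷ 18.015 g/mol = 0.04552 mol
mol N = 2 × 0.213 g N₂ ÷ 28.014 g/mol = 0.01521 mol
mass O = 0.684 − (0.1823 + 0.04588 + 0.2130) = 0.2428 g → mol O = 0.2428 ÷ 15.999 = 0.01518 mol
Divide by the smallest (0.01518 mol): C 1.000, H 2.999, N 1.002, O 1.000

CH3NO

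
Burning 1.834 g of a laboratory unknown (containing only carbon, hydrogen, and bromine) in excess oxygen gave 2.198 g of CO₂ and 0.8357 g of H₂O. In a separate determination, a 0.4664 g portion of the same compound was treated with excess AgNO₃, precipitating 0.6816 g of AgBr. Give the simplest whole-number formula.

mol C = 2.198 g CO₂ ÷ 44.009 g/mol = 0.049944 mol
mol H = 2 × 0.8357 g H₂O ÷ 18.015 g/mol = 0.092778 mol
From the AgBr data: mol Br per gram of compound = (0.6816 ÷ 187.772) ÷ 0.4664 = 0.0077829 mol/g, so in the 1.834 g combustion sample mol Br = 0.014274 mol
Divide by the smallest (0.014274 mol): C 3.499, H 6.500, Br 1.000
Multiplying each by 2 gives whole numbers: C 7.00, H 13.00, Br 2.00

C7H13Br2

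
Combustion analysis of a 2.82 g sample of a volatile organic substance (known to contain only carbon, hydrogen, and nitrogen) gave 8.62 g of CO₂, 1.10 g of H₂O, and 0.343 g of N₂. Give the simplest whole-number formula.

C8H5N

mol C = 8.62 g CO₂ ÷ 44.009 g/mol = 0.1959 mol
mol H = 2 × 1.10 g H₂O ÷ 18.015 g/mol = 0.1221 mol
mol N = 2 × 0.343 g N₂ ÷ 28.014 g/mol = 0.02449 mol
Divide by the smallest (0.02449 mol): C 7.999, H 4.987, N 1.000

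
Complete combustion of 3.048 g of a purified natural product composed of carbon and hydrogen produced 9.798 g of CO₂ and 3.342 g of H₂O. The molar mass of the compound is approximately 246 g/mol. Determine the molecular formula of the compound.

C18H30

mol C = 9.798 g CO₂ ÷ 44.009 g/mol = 0.22264 mol
mol H = 2 × 3.342 g H₂O ÷ 18.015 g/mol = 0.37102 mol
Divide by the smallest (0.22264 mol): C 1.000, H 1.667
Multiplying each by 3 gives whole numbers: C 3.00, H 5.00
Empirical formula: C3H5
Empirical-formula mass = 41.07 g/mol; 246 ÷ 41.07 ≈ 6, so the molecular formula is C18H30.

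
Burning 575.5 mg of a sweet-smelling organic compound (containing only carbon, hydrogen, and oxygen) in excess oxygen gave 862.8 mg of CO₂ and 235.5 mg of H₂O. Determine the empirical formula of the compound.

C3H4O3

mol C = 0.8628 g CO₂ ÷ 44.009 g/mol = 0.019605 mol
mol H = 2 × 0.2355 g H₂O ÷ 18.015 g/mol = 0.026145 mol
mass O = 0.5755 − (0.23548 + 0.026354) = 0.31367 g → mol O = 0.31367 ÷ 15.999 = 0.019606 mol
Divide by the smallest (0.019605 mol): C 1.000, H 1.334, O 1.000
Multiplying each by 3 gives whole numbers: C 3.00, H 4.00, O 3.00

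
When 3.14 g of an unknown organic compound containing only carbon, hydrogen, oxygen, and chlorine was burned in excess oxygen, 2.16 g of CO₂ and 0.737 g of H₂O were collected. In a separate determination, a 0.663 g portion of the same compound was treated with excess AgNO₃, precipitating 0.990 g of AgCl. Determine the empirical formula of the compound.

C3H5Cl2O5

mol C = 2.16 g CO₂ ÷ 44.009 g/mol = 0.04908 mol
mol H = 2 × 0.737 g H₂O ÷ 18.015 g/mol = 0.08182 mol
From the AgCl data: mol Cl per gram of compound = (0.990 ÷ 143.318) ÷ 0.663 = 0.01042 mol/g, so in the 3.14 g combustion sample mol Cl = 0.03272 mol
mass O = 3.14 − (0.5895 + 0.08248 + 1.160) = 1.308 g → mol O = 1.308 ÷ 15.999 = 0.08177 mol
Divide by the smallest (0.03272 mol): C 1.500, H 2.501, Cl 1.000, O 2.499
Multiplying each by 2 gives whole numbers: C 3.00, H 5.00, Cl 2.00, O 5.00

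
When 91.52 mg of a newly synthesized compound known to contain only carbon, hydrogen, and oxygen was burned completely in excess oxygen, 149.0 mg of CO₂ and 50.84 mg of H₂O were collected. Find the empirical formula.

C6H10O5

mol C = 0.1490 g CO₂ ÷ 44.009 g/mol = 0.0033857 mol
mol H = 2 × 0.05084 g H₂O ÷ 18.015 g/mol = 0.0056442 mol
mass O = 0.09152 − (0.040665 + 0.0056893) = 0.045165 g → mol O = 0.045165 ÷ 15.999 = 0.0028230 mol
Divide by the smallest (0.0028230 mol): C 1.199, H 1.999, O 1.000
Multiplying each by 5 gives whole numbers: C 6.00, H 10.00, O 5.00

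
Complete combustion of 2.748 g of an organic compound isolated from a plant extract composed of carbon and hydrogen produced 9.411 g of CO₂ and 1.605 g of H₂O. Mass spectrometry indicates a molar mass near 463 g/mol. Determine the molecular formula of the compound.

mol C = 9.411 g CO₂ ÷ 44.009 g/mol = 0.21384 mol
mol H = 2 × 1.605 g H₂O ÷ 18.015 g/mol = 0.17818 mol
Divide by the smallest (0.17818 mol): C 1.200, H 1.000
Multiplying each by 5 gives whole numbers: C 6.00, H 5.00
Empirical formula: C6H5
Empirical-formula mass = 77.11 g/mol; 463 ÷ 77.11 ≈ 6, so the molecular formula is C36H30.

C36H30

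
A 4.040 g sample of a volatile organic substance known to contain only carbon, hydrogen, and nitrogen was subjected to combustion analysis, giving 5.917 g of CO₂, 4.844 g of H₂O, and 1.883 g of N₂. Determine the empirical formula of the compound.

CH4N

mol C = 5.917 g CO₂ ÷ 44.009 g/mol = 0.13445 mol
mol H = 2 × 4.844 g H₂O ÷ 18.015 g/mol = 0.53777 mol
mol N = 2 × 1.883 g N₂ ÷ 28.014 g/mol = 0.13443 mol
Divide by the smallest (0.13443 mol): C 1.000, H 4.000, N 1.000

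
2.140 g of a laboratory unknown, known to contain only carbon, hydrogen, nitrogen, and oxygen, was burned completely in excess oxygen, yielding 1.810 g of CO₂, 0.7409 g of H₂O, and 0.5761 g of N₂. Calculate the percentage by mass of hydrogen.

mol C = 1.810 g CO₂ ÷ 44.009 g/mol = 0.041128 mol
mol H = 2 × 0.7409 g H₂O ÷ 18.015 g/mol = 0.082254 mol
mol N = 2 × 0.5761 g N₂ ÷ 28.014 g/mol = 0.041129 mol
mass O = 2.140 − (0.49399 + 0.082912 + 0.57610) = 0.98700 g → mol O = 0.98700 ÷ 15.999 = 0.061691 mol
mass % H = 0.082912 g ÷ 2.140 g × 100%

3.87%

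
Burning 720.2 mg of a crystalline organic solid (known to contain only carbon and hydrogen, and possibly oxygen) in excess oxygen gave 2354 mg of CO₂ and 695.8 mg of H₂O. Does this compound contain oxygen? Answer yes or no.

no

mol C = 2.354 g CO₂ ÷ 44.009 g/mol = 0.053489 mol
mol H = 2 × 0.6958 g H₂O ÷ 18.015 g/mol = 0.077247 mol
C and H together account for 0.72032 g — essentially the entire 0.7202 g sample — so the compound contains no oxygen.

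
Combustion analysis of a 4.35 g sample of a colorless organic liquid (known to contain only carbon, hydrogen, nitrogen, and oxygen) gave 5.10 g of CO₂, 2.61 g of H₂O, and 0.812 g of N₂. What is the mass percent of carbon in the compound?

32.0%

mol C = 5.10 g CO₂ ÷ 44.009 g/mol = 0.1159 mol
mol H = 2 × 2.61 g H₂O ÷ 18.015 g/mol = 0.2898 mol
mol N = 2 × 0.812 g N₂ ÷ 28.014 g/mol = 0.05797 mol
mass O = 4.35 − (1.392 + 0.2921 + 0.8120) = 1.854 g → mol O = 1.854 ÷ 15.999 = 0.1159 mol
mass % C = 1.392 g ÷ 4.35 g × 100%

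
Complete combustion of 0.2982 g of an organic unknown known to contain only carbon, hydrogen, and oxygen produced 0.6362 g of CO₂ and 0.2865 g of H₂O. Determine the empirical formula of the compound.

mol C = 0.6362 g CO₂ ÷ 44.009 g/mol = 0.014456 mol
mol H = 2 × 0.2865 g H₂O ÷ 18.015 g/mol = 0.031807 mol
mass O = 0.2982 − (0.17363 + 0.032061) = 0.092506 g → mol O = 0.092506 ÷ 15.999 = 0.0057820 mol
Divide by the smallest (0.0057820 mol): C 2.500, H 5.501, O 1.000
Multiplying each by 2 gives whole numbers: C 5.00, H 11.00, O 2.00

C5H11O2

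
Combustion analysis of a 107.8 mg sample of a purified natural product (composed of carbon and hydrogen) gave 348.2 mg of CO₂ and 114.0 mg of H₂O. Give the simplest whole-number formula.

mol C = 0.3482 g CO₂ ÷ 44.009 g/mol = 0.0079120 mol
mol H = 2 × 0.1140 g H₂O ÷ 18.015 g/mol = 0.012656 mol
Divide by the smallest (0.0079120 mol): C 1.000, H 1.600
Multiplying each by 5 gives whole numbers: C 5.00, H 8.00

C5H8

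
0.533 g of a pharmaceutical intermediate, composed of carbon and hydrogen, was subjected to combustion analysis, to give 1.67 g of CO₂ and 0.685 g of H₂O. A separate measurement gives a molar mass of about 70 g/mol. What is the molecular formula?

mol C = 1.67 g CO₂ ÷ 44.009 g/mol = 0.03795 mol
mol H = 2 × 0.685 g H₂O ÷ 18.015 g/mol = 0.07605 mol
Divide by the smallest (0.03795 mol): C 1.000, H 2.004
Empirical formula: CH2
Empirical-formula mass = 14.03 g/mol; 70 ÷ 14.03 ≈ 5, so the molecular formula is C5H10.

C5H10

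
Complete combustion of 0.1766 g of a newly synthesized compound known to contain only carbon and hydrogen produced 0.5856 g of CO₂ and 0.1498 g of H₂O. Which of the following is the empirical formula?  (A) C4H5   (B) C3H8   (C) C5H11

(A) C4H5

mol C = 0.5856 g CO₂ ÷ 44.009 g/mol = 0.013306 mol
mol H = 2 × 0.1498 g H₂O ÷ 18.015 g/mol = 0.016631 mol
Divide by the smallest (0.013306 mol): C 1.000, H 1.250
Multiplying each by 4 gives whole numbers: C 4.00, H 5.00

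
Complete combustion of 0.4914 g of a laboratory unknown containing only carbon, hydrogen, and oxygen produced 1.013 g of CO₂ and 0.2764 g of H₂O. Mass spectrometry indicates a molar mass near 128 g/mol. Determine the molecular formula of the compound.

C6H8O3

mol C = 1.013 g CO₂ ÷ 44.009 g/mol = 0.023018 mol
mol H = 2 × 0.2764 g H₂O ÷ 18.015 g/mol = 0.030686 mol
mass O = 0.4914 − (0.27647 + 0.030931) = 0.18400 g → mol O = 0.18400 ÷ 15.999 = 0.011501 mol
Divide by the smallest (0.011501 mol): C 2.001, H 2.668, O 1.000
Multiplying each by 3 gives whole numbers: C 6.00, H 8.00, O 3.00
Empirical formula: C6H8O3
Empirical-formula mass = 128.13 g/mol; 128 ÷ 128.13 ≈ 1, so the molecular formula is C6H8O3.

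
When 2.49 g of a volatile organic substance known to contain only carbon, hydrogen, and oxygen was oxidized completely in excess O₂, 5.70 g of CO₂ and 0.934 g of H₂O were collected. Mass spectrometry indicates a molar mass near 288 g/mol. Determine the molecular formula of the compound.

mol C = 5.70 g CO₂ ÷ 44.009 g/mol = 0.1295 mol
mol H = 2 × 0.934 g H₂O ÷ 18.015 g/mol = 0.1037 mol
mass O = 2.49 − (1.556 + 0.1045) = 0.8298 g → mol O = 0.8298 ÷ 15.999 = 0.05187 mol
Divide by the smallest (0.05187 mol): C 2.497, H 1.999, O 1.000
Multiplying each by 2 gives whole numbers: C 4.99, H 4.00, O 2.00
Empirical formula: C5H4O2
Empirical-formula mass = 96.08 g/mol; 288 ÷ 96.08 ≈ 3, so the molecular formula is C15H12O6.

C15H12O6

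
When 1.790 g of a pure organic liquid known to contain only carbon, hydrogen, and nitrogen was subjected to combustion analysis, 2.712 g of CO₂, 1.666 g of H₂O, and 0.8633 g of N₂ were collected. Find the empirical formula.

CH3N

mol C = 2.712 g CO₂ ÷ 44.009 g/mol = 0.061624 mol
mol H = 2 × 1.666 g H₂O ÷ 18.015 g/mol = 0.18496 mol
mol N = 2 × 0.8633 g N₂ ÷ 28.014 g/mol = 0.061633 mol
Divide by the smallest (0.061624 mol): C 1.000, H 3.001, N 1.000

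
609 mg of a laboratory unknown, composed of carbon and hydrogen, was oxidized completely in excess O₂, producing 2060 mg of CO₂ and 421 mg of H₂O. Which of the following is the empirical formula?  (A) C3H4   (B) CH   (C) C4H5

mol C = 2.06 g CO₂ ÷ 44.009 g/mol = 0.04681 mol
mol H = 2 × 0.421 g H₂O ÷ 18.015 g/mol = 0.04674 mol
Divide by the smallest (0.04674 mol): C 1.001, H 1.000

(B) CH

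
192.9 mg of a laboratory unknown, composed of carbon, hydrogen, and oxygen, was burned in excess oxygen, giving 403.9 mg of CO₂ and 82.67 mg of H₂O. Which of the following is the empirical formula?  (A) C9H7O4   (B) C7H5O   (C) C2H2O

mol C = 0.4039 g CO₂ ÷ 44.009 g/mol = 0.0091777 mol
mol H = 2 × 0.08267 g H₂O ÷ 18.015 g/mol = 0.0091779 mol
mass O = 0.1929 − (0.11023 + 0.0092513) = 0.073416 g → mol O = 0.073416 ÷ 15.999 = 0.0045888 mol
Divide by the smallest (0.0045888 mol): C 2.000, H 2.000, O 1.000

(C) C2H2O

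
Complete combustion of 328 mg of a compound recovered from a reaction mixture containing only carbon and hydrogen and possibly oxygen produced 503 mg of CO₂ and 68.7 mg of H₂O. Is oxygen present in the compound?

mol C = 0.503 g CO₂ ÷ 44.009 g/mol = 0.01143 mol
mol H = 2 × 0.0687 g H₂O ÷ 18.015 g/mol = 0.007627 mol
C and H account for only 0.1450 g of the 0.328 g sample; the remaining 0.1830 g must be oxygen.

yes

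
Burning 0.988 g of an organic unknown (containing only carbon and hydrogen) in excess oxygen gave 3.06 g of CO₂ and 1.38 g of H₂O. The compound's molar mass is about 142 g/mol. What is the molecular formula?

C10H22

mol C = 3.06 g CO₂ ÷ 44.009 g/mol = 0.06953 mol
mol H = 2 × 1.38 g H₂O ÷ 18.015 g/mol = 0.1532 mol
Divide by the smallest (0.06953 mol): C 1.000, H 2.203
Multiplying each by 5 gives whole numbers: C 5.00, H 11.02
Empirical formula: C5H11
Empirical-formula mass = 71.14 g/mol; 142 ÷ 71.14 ≈ 2, so the molecular formula is C10H22.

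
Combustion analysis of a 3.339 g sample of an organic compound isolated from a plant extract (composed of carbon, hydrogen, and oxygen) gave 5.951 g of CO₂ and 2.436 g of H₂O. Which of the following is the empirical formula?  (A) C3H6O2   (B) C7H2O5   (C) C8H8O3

mol C = 5.951 g CO₂ ÷ 44.009 g/mol = 0.13522 mol
mol H = 2 × 2.436 g H₂O ÷ 18.015 g/mol = 0.27044 mol
mass O = 3.339 − (1.6242 + 0.27260) = 1.4422 g → mol O = 1.4422 ÷ 15.999 = 0.090146 mol
Divide by the smallest (0.090146 mol): C 1.500, H 3.000, O 1.000
Multiplying each by 2 gives whole numbers: C 3.00, H 6.00, O 2.00

(A) C3H6O2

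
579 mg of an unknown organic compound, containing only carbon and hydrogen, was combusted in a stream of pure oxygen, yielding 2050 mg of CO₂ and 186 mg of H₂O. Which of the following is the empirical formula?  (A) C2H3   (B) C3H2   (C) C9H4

(C) C9H4

mol C = 2.05 g CO₂ ÷ 44.009 g/mol = 0.04658 mol
mol H = 2 × 0.186 g H₂O ÷ 18.015 g/mol = 0.02065 mol
Divide by the smallest (0.02065 mol): C 2.256, H 1.000
Multiplying each by 4 gives whole numbers: C 9.02, H 4.00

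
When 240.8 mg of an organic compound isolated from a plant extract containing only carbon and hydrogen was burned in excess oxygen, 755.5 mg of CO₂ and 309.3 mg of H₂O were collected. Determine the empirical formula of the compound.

mol C = 0.7555 g CO₂ ÷ 44.009 g/mol = 0.017167 mol
mol H = 2 × 0.3093 g H₂O ÷ 18.015 g/mol = 0.034338 mol
Divide by the smallest (0.017167 mol): C 1.000, H 2.000

CH2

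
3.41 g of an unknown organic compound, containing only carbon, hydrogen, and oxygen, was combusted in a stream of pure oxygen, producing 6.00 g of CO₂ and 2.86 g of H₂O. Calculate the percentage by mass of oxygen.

mol C = 6.00 g CO₂ ÷ 44.009 g/mol = 0.1363 mol
mol H = 2 × 2.86 g H₂O ÷ 18.015 g/mol = 0.3175 mol
mass O = 3.41 − (1.638 + 0.3201) = 1.452 g → mol O = 1.452 ÷ 15.999 = 0.09078 mol
mass % O = 1.452 g ÷ 3.41 g × 100%

42.6%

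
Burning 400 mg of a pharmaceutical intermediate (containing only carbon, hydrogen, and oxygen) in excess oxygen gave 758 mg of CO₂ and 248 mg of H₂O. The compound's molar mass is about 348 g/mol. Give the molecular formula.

C15H24O9

mol C = 0.758 g CO₂ ÷ 44.009 g/mol = 0.01722 mol
mol H = 2 × 0.248 g H₂O ÷ 18.015 g/mol = 0.02753 mol
mass O = 0.400 − (0.2069 + 0.02775) = 0.1654 g → mol O = 0.1654 ÷ 15.999 = 0.01034 mol
Divide by the smallest (0.01034 mol): C 1.666, H 2.664, O 1.000
Multiplying each by 3 gives whole numbers: C 5.00, H 7.99, O 3.00
Empirical formula: C5H8O3
Empirical-formula mass = 116.12 g/mol; 348 ÷ 116.12 ≈ 3, so the molecular formula is C15H24O9.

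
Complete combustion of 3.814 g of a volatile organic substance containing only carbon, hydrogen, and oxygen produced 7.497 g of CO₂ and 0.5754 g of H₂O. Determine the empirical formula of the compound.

mol C = 7.497 g CO₂ ÷ 44.009 g/mol = 0.17035 mol
mol H = 2 × 0.5754 g H₂O ÷ 18.015 g/mol = 0.063880 mol
mass O = 3.814 − (2.0461 + 0.064391) = 1.7035 g → mol O = 1.7035 ÷ 15.999 = 0.10648 mol
Divide by the smallest (0.063880 mol): C 2.667, H 1.000, O 1.667
Multiplying each by 3 gives whole numbers: C 8.00, H 3.00, O 5.00

C8H3O5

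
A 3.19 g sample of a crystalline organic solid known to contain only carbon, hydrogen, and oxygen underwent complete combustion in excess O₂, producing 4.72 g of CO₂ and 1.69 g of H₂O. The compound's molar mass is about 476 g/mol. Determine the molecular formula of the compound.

C16H28O16

mol C = 4.72 g CO₂ ÷ 44.009 g/mol = 0.1073 mol
mol H = 2 × 1.69 g H₂O ÷ 18.015 g/mol = 0.1876 mol
mass O = 3.19 − (1.288 + 0.1891) = 1.713 g → mol O = 1.713 ÷ 15.999 = 0.1070 mol
Divide by the smallest (0.1070 mol): C 1.002, H 1.753, O 1.000
Multiplying each by 4 gives whole numbers: C 4.01, H 7.01, O 4.00
Empirical formula: C4H7O4
Empirical-formula mass = 119.10 g/mol; 476 ÷ 119.10 ≈ 4, so the molecular formula is C16H28O16.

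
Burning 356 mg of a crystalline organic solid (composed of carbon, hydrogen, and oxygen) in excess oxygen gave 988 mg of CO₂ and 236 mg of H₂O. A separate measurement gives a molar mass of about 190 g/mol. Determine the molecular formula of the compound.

C12H14O2

mol C = 0.988 g CO₂ ÷ 44.009 g/mol = 0.02245 mol
mol H = 2 × 0.236 g H₂O ÷ 18.015 g/mol = 0.02620 mol
mass O = 0.356 − (0.2696 + 0.02641) = 0.05994 g → mol O = 0.05994 ÷ 15.999 = 0.003747 mol
Divide by the smallest (0.003747 mol): C 5.992, H 6.993, O 1.000
Empirical formula: C6H7O
Empirical-formula mass = 95.12 g/mol; 190 ÷ 95.12 ≈ 2, so the molecular formula is C12H14O2.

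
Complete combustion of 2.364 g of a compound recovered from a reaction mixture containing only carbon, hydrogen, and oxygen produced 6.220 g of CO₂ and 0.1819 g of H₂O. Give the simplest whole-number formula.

C7HO2

mol C = 6.220 g CO₂ ÷ 44.009 g/mol = 0.14133 mol
mol H = 2 × 0.1819 g H₂O ÷ 18.015 g/mol = 0.020194 mol
mass O = 2.364 − (1.6976 + 0.020356) = 0.64607 g → mol O = 0.64607 ÷ 15.999 = 0.040382 mol
Divide by the smallest (0.020194 mol): C 6.999, H 1.000, O 2.000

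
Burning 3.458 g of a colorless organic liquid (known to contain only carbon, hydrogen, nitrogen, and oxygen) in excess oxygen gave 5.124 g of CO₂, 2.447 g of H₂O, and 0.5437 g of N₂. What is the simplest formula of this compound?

mol C = 5.124 g CO₂ ÷ 44.009 g/mol = 0.11643 mol
mol H = 2 × 2.447 g H₂O ÷ 18.015 g/mol = 0.27166 mol
mol N = 2 × 0.5437 g N₂ ÷ 28.014 g/mol = 0.038816 mol
mass O = 3.458 − (1.3984 + 0.27384 + 0.54370) = 1.2420 g → mol O = 1.2420 ÷ 15.999 = 0.077631 mol
Divide by the smallest (0.038816 mol): C 3.000, H 6.999, N 1.000, O 2.000

C3H7NO2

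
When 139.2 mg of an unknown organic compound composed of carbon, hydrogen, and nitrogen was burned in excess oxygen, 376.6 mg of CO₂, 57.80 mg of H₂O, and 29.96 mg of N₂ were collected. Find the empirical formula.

mol C = 0.3766 g CO₂ ÷ 44.009 g/mol = 0.0085573 mol
mol H = 2 × 0.05780 g H₂O ÷ 18.015 g/mol = 0.0064169 mol
mol N = 2 × 0.02996 g N₂ ÷ 28.014 g/mol = 0.0021389 mol
Divide by the smallest (0.0021389 mol): C 4.001, H 3.000, N 1.000

C4H3N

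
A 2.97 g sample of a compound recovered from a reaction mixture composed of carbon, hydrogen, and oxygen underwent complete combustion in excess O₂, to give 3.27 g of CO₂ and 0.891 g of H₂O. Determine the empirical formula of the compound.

C3H4O5

mol C = 3.27 g CO₂ ÷ 44.009 g/mol = 0.07430 mol
mol H = 2 × 0.891 g H₂O ÷ 18.015 g/mol = 0.09892 mol
mass O = 2.97 − (0.8925 + 0.09971) = 1.978 g → mol O = 1.978 ÷ 15.999 = 0.1236 mol
Divide by the smallest (0.07430 mol): C 1.000, H 1.331, O 1.664
Multiplying each by 3 gives whole numbers: C 3.00, H 3.99, O 4.99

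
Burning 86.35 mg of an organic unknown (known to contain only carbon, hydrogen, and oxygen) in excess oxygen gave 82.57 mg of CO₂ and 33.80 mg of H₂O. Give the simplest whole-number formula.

CH2O2

mol C = 0.08257 g CO₂ ÷ 44.009 g/mol = 0.0018762 mol
mol H = 2 × 0.03380 g H₂O ÷ 18.015 g/mol = 0.0037524 mol
mass O = 0.08635 − (0.022535 + 0.0037824) = 0.060032 g → mol O = 0.060032 ÷ 15.999 = 0.0037523 mol
Divide by the smallest (0.0018762 mol): C 1.000, H 2.000, O 2.000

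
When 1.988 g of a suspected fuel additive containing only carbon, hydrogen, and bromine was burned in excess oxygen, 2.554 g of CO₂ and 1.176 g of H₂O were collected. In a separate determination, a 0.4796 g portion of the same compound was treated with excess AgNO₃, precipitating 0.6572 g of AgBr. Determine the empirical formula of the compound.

mol C = 2.554 g CO₂ ÷ 44.009 g/mol = 0.058034 mol
mol H = 2 × 1.176 g H₂O ÷ 18.015 g/mol = 0.13056 mol
From the AgBr data: mol Br per gram of compound = (0.6572 ÷ 187.772) ÷ 0.4796 = 0.0072977 mol/g, so in the 1.988 g combustion sample mol Br = 0.014508 mol
Divide by the smallest (0.014508 mol): C 4.000, H 8.999, Br 1.000

C4H9Br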